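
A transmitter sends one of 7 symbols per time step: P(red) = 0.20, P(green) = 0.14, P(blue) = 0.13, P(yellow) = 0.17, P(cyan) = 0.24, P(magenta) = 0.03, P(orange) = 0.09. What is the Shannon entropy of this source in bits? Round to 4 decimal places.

2.6373 bits

H = −Σ pᵢ log₂ pᵢ.
−0.20·log₂(0.20) = 0.4644
−0.14·log₂(0.14) = 0.3971
−0.13·log₂(0.13) = 0.3826
−0.17·log₂(0.17) = 0.4346
−0.24·log₂(0.24) = 0.4941
−0.03·log₂(0.03) = 0.1518
−0.09·log₂(0.09) = 0.3127
Sum ≈ 2.6373 → 2.6373 bits.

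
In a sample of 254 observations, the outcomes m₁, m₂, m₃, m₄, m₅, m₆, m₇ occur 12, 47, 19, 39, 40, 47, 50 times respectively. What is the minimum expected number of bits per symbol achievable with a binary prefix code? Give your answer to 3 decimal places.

2.740 bits/symbol

Probabilities are the counts divided by 254.
Repeatedly combine the two least-probable nodes; the expected code length is the sum of the merged weights.
merge 6/127 + 19/254 → 31/254
merge 31/254 + 39/254 → 35/127
merge 20/127 + 47/254 → 87/254
merge 47/254 + 25/127 → 97/254
merge 35/127 + 87/254 → 157/254
merge 97/254 + 157/254 → 1
L = 31/254 + 35/127 + 87/254 + 97/254 + 157/254 + 1 = 348/127 ≈ 2.740 bits/symbol.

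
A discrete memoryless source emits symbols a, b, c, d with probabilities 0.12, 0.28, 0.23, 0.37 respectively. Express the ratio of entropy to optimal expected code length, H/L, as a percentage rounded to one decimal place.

Entropy H = −Σ p log₂ p ≈ 1.8997 bits.
Huffman merges: 3/25+23/100→7/20; 7/25+7/20→63/100; 37/100+63/100→1. L = 99/50 ≈ 1.9800.
Efficiency = H/L = 1.8997/1.9800 = 95.9%.

95.9%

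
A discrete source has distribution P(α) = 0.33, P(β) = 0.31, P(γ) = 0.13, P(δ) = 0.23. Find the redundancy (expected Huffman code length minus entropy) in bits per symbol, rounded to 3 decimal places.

0.078 bits

Entropy H = −Σ p log₂ p ≈ 1.9219 bits.
Huffman merges: 13/100+23/100→9/25; 31/100+33/100→16/25; 9/25+16/25→1. L = 2 ≈ 2.0000.
L − H = 2.0000 − 1.9219 = 0.078 bits.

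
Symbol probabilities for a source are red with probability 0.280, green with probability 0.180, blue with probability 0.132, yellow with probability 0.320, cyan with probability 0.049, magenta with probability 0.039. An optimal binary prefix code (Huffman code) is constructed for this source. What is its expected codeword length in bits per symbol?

2.308 bits/symbol

Repeatedly combine the two least-probable nodes; the expected code length is the sum of the merged weights.
merge 39/1000 + 49/1000 → 11/125
merge 11/125 + 33/250 → 11/50
merge 9/50 + 11/50 → 2/5
merge 7/25 + 8/25 → 3/5
merge 2/5 + 3/5 → 1
L = 11/125 + 11/50 + 2/5 + 3/5 + 1 = 577/250 = 2.308 bits/symbol.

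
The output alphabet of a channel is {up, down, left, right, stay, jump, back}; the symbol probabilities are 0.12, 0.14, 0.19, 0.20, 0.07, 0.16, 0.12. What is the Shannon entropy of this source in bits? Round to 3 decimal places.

H = −Σ pᵢ log₂ pᵢ.
−0.12·log₂(0.12) = 0.3671
−0.14·log₂(0.14) = 0.3971
−0.19·log₂(0.19) = 0.4552
−0.20·log₂(0.20) = 0.4644
−0.07·log₂(0.07) = 0.2686
−0.16·log₂(0.16) = 0.4230
−0.12·log₂(0.12) = 0.3671
Sum ≈ 2.7424 → 2.742 bits.

2.742 bits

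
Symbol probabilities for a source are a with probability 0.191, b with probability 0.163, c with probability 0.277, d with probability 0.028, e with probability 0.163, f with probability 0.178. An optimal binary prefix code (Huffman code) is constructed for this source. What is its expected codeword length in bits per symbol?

Repeatedly combine the two least-probable nodes; the expected code length is the sum of the merged weights.
merge 7/250 + 163/1000 → 191/1000
merge 163/1000 + 89/500 → 341/1000
merge 191/1000 + 191/1000 → 191/500
merge 277/1000 + 341/1000 → 309/500
merge 191/500 + 309/500 → 1
L = 191/1000 + 341/1000 + 191/500 + 309/500 + 1 = 633/250 = 2.532 bits/symbol.

2.532 bits/symbol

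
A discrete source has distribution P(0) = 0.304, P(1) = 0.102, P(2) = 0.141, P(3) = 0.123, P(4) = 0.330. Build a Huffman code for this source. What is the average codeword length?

Repeatedly combine the two least-probable nodes; the expected code length is the sum of the merged weights.
merge 51/500 + 123/1000 → 9/40
merge 141/1000 + 9/40 → 183/500
merge 38/125 + 33/100 → 317/500
merge 183/500 + 317/500 → 1
L = 9/40 + 183/500 + 317/500 + 1 = 89/40 = 2.225 bits/symbol.

2.225 bits/symbol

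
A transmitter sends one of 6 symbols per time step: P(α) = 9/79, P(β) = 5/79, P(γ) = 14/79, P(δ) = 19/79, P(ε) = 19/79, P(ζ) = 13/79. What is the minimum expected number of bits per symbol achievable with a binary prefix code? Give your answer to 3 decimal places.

Repeatedly combine the two least-probable nodes; the expected code length is the sum of the merged weights.
merge 5/79 + 9/79 → 14/79
merge 13/79 + 14/79 → 27/79
merge 14/79 + 19/79 → 33/79
merge 19/79 + 27/79 → 46/79
merge 33/79 + 46/79 → 1
L = 14/79 + 27/79 + 33/79 + 46/79 + 1 = 199/79 ≈ 2.519 bits/symbol.

2.519 bits/symbol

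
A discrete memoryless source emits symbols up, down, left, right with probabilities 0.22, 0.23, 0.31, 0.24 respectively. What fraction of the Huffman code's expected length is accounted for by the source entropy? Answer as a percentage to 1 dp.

99.3%

Entropy H = −Σ p log₂ p ≈ 1.9862 bits.
Huffman merges: 11/50+23/100→9/20; 6/25+31/100→11/20; 9/20+11/20→1. L = 2 ≈ 2.0000.
Efficiency = H/L = 1.9862/2.0000 = 99.3%.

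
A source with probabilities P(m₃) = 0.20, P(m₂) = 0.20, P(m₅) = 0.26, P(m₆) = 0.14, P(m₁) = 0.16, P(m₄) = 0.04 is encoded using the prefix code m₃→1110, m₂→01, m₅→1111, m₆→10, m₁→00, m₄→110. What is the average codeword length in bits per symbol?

L̄ = Σ pᵢ·ℓᵢ = 0.20·4 + 0.20·2 + 0.26·4 + 0.14·2 + 0.16·2 + 0.04·3 = 2.96 bits/symbol.

2.96 bits/symbol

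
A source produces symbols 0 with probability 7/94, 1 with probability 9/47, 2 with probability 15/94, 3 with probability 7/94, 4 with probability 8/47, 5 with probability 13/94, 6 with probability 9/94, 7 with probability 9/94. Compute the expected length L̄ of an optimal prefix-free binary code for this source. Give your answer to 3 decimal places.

2.957 bits/symbol

Repeatedly combine the two least-probable nodes; the expected code length is the sum of the merged weights.
merge 7/94 + 7/94 → 7/47
merge 9/94 + 9/94 → 9/47
merge 13/94 + 7/47 → 27/94
merge 15/94 + 8/47 → 31/94
merge 9/47 + 9/47 → 18/47
merge 27/94 + 31/94 → 29/47
merge 18/47 + 29/47 → 1
L = 7/47 + 9/47 + 27/94 + 31/94 + 18/47 + 29/47 + 1 = 139/47 ≈ 2.957 bits/symbol.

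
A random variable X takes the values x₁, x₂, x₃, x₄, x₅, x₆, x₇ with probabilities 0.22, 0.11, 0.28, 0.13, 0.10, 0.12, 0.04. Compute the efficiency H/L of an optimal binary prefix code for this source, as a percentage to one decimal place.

Entropy H = −Σ p log₂ p ≈ 2.6127 bits.
Huffman merges: 1/25+1/10→7/50; 11/100+3/25→23/100; 13/100+7/50→27/100; 11/50+23/100→9/20; 27/100+7/25→11/20; 9/20+11/20→1. L = 66/25 ≈ 2.6400.
Efficiency = H/L = 2.6127/2.6400 = 99.0%.

99.0%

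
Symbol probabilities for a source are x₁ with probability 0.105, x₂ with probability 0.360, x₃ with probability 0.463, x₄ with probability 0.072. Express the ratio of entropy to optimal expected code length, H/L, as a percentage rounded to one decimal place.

96.8%

Entropy H = −Σ p log₂ p ≈ 1.6597 bits.
Huffman merges: 9/125+21/200→177/1000; 177/1000+9/25→537/1000; 463/1000+537/1000→1. L = 857/500 ≈ 1.7140.
Efficiency = H/L = 1.6597/1.7140 = 96.8%.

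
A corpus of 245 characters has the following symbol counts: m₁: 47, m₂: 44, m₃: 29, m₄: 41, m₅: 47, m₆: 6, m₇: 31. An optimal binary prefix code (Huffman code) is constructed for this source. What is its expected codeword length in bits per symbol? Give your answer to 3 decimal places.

Probabilities are the counts divided by 245.
Repeatedly combine the two least-probable nodes; the expected code length is the sum of the merged weights.
merge 6/245 + 29/245 → 1/7
merge 31/245 + 1/7 → 66/245
merge 41/245 + 44/245 → 17/49
merge 47/245 + 47/245 → 94/245
merge 66/245 + 17/49 → 151/245
merge 94/245 + 151/245 → 1
L = 1/7 + 66/245 + 17/49 + 94/245 + 151/245 + 1 = 676/245 ≈ 2.759 bits/symbol.

2.759 bits/symbol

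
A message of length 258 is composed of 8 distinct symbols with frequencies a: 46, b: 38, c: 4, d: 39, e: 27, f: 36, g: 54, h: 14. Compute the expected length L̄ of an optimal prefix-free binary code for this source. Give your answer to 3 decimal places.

2.857 bits/symbol

Probabilities are the counts divided by 258.
Repeatedly combine the two least-probable nodes; the expected code length is the sum of the merged weights.
merge 2/129 + 7/129 → 3/43
merge 3/43 + 9/86 → 15/86
merge 6/43 + 19/129 → 37/129
merge 13/86 + 15/86 → 14/43
merge 23/129 + 9/43 → 50/129
merge 37/129 + 14/43 → 79/129
merge 50/129 + 79/129 → 1
L = 3/43 + 15/86 + 37/129 + 14/43 + 50/129 + 79/129 + 1 = 737/258 ≈ 2.857 bits/symbol.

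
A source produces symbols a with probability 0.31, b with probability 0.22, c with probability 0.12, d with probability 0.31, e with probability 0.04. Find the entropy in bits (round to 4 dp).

2.0810 bits

H = −Σ pᵢ log₂ pᵢ.
−0.31·log₂(0.31) = 0.5238
−0.22·log₂(0.22) = 0.4806
−0.12·log₂(0.12) = 0.3671
−0.31·log₂(0.31) = 0.5238
−0.04·log₂(0.04) = 0.1858
Sum ≈ 2.0810 → 2.0810 bits.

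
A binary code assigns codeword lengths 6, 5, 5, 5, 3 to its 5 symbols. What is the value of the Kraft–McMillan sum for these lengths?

With common denominator 2^6 = 64: Σ 2^(−ℓᵢ) = 1/64 + 2/64 + 2/64 + 2/64 + 8/64 = 15/64 = 0.234375.

0.234375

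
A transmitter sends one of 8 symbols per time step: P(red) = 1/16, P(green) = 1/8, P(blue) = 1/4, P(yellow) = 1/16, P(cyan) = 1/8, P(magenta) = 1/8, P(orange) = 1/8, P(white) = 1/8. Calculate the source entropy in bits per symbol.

Each probability is a power of 1/2, so log₂(1/p) is an integer.
H = Σ p·log₂(1/p) = 1/16·4 + 1/8·3 + 1/4·2 + 1/16·4 + 1/8·3 + 1/8·3 + 1/8·3 + 1/8·3 = 2.875 bits.

2.875 bits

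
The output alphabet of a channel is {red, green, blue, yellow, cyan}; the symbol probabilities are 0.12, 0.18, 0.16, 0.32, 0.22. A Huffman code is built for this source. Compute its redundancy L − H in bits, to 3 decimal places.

Entropy H = −Σ p log₂ p ≈ 2.2420 bits.
Huffman merges: 3/25+4/25→7/25; 9/50+11/50→2/5; 7/25+8/25→3/5; 2/5+3/5→1. L = 57/25 ≈ 2.2800.
L − H = 2.2800 − 2.2420 = 0.038 bits.

0.038 bits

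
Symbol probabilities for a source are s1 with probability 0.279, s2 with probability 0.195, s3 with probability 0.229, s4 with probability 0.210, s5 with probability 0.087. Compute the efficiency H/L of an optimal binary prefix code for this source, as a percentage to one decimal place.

98.2%

Entropy H = −Σ p log₂ p ≈ 2.2400 bits.
Huffman merges: 87/1000+39/200→141/500; 21/100+229/1000→439/1000; 279/1000+141/500→561/1000; 439/1000+561/1000→1. L = 1141/500 ≈ 2.2820.
Efficiency = H/L = 2.2400/2.2820 = 98.2%.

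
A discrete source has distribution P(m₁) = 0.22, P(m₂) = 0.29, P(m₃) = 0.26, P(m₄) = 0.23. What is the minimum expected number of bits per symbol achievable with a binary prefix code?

Repeatedly combine the two least-probable nodes; the expected code length is the sum of the merged weights.
merge 11/50 + 23/100 → 9/20
merge 13/50 + 29/100 → 11/20
merge 9/20 + 11/20 → 1
L = 9/20 + 11/20 + 1 = 2 bits/symbol.

2 bits/symbol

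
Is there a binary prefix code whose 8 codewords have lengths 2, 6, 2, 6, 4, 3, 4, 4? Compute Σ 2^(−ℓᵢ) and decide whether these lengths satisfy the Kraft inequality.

With common denominator 2^6 = 64: Σ 2^(−ℓᵢ) = 16/64 + 1/64 + 16/64 + 1/64 + 4/64 + 8/64 + 4/64 + 4/64 = 54/64 = 0.84375.
Kraft's inequality requires Σ ≤ 1; here Σ = 0.84375 ≤ 1, so such a prefix code exists.

0.84375; yes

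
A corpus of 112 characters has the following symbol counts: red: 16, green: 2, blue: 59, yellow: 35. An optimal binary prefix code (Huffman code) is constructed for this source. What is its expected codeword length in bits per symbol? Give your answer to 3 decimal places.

1.634 bits/symbol

Probabilities are the counts divided by 112.
Repeatedly combine the two least-probable nodes; the expected code length is the sum of the merged weights.
merge 1/56 + 1/7 → 9/56
merge 9/56 + 5/16 → 53/112
merge 53/112 + 59/112 → 1
L = 9/56 + 53/112 + 1 = 183/112 ≈ 1.634 bits/symbol.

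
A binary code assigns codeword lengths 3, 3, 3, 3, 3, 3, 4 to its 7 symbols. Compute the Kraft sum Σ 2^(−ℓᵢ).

With common denominator 2^4 = 16: Σ 2^(−ℓᵢ) = 2/16 + 2/16 + 2/16 + 2/16 + 2/16 + 2/16 + 1/16 = 13/16 = 0.8125.

0.8125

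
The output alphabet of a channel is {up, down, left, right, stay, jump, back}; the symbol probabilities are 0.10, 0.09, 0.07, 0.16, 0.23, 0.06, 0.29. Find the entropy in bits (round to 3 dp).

2.586 bits

H = −Σ pᵢ log₂ pᵢ.
−0.10·log₂(0.10) = 0.3322
−0.09·log₂(0.09) = 0.3127
−0.07·log₂(0.07) = 0.2686
−0.16·log₂(0.16) = 0.4230
−0.23·log₂(0.23) = 0.4877
−0.06·log₂(0.06) = 0.2435
−0.29·log₂(0.29) = 0.5179
Sum ≈ 2.5855 → 2.586 bits.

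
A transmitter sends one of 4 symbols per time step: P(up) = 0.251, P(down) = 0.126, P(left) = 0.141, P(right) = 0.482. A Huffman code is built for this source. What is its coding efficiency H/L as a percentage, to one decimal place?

99.9%

Entropy H = −Σ p log₂ p ≈ 1.7831 bits.
Huffman merges: 63/500+141/1000→267/1000; 251/1000+267/1000→259/500; 241/500+259/500→1. L = 357/200 ≈ 1.7850.
Efficiency = H/L = 1.7831/1.7850 = 99.9%.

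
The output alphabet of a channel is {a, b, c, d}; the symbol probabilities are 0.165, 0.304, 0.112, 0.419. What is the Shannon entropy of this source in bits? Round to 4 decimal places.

1.8307 bits

H = −Σ pᵢ log₂ pᵢ.
−0.165·log₂(0.165) = 0.4289
−0.304·log₂(0.304) = 0.5222
−0.112·log₂(0.112) = 0.3537
−0.419·log₂(0.419) = 0.5258
Sum ≈ 1.8307 → 1.8307 bits.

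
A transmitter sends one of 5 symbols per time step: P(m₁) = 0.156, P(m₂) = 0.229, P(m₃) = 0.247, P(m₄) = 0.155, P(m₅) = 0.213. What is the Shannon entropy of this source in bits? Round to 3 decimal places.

2.296 bits

H = −Σ pᵢ log₂ pᵢ.
−0.156·log₂(0.156) = 0.4181
−0.229·log₂(0.229) = 0.4870
−0.247·log₂(0.247) = 0.4983
−0.155·log₂(0.155) = 0.4169
−0.213·log₂(0.213) = 0.4752
Sum ≈ 2.2955 → 2.296 bits.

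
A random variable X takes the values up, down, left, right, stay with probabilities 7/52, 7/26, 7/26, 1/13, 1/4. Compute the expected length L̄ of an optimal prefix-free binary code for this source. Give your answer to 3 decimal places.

Repeatedly combine the two least-probable nodes; the expected code length is the sum of the merged weights.
merge 1/13 + 7/52 → 11/52
merge 11/52 + 1/4 → 6/13
merge 7/26 + 7/26 → 7/13
merge 6/13 + 7/13 → 1
L = 11/52 + 6/13 + 7/13 + 1 = 115/52 ≈ 2.212 bits/symbol.

2.212 bits/symbol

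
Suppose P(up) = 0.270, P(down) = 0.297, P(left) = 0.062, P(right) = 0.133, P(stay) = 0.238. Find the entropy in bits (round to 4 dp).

2.1589 bits

H = −Σ pᵢ log₂ pᵢ.
−0.270·log₂(0.270) = 0.5100
−0.297·log₂(0.297) = 0.5202
−0.062·log₂(0.062) = 0.2487
−0.133·log₂(0.133) = 0.3871
−0.238·log₂(0.238) = 0.4929
Sum ≈ 2.1589 → 2.1589 bits.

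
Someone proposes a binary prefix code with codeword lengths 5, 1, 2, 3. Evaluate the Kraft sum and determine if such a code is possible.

With common denominator 2^5 = 32: Σ 2^(−ℓᵢ) = 1/32 + 16/32 + 8/32 + 4/32 = 29/32 = 0.90625.
Kraft's inequality requires Σ ≤ 1; here Σ = 0.90625 ≤ 1, so such a prefix code exists.

0.90625; yes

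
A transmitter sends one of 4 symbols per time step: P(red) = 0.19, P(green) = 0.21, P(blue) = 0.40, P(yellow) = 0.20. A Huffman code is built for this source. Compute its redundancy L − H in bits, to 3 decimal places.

Entropy H = −Σ p log₂ p ≈ 1.9212 bits.
Huffman merges: 19/100+1/5→39/100; 21/100+39/100→3/5; 2/5+3/5→1. L = 199/100 ≈ 1.9900.
L − H = 1.9900 − 1.9212 = 0.069 bits.

0.069 bits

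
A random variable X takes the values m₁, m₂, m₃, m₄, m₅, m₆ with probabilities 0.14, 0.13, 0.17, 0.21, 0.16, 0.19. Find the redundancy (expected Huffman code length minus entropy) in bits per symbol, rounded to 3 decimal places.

0.035 bits

Entropy H = −Σ p log₂ p ≈ 2.5654 bits.
Huffman merges: 13/100+7/50→27/100; 4/25+17/100→33/100; 19/100+21/100→2/5; 27/100+33/100→3/5; 2/5+3/5→1. L = 13/5 ≈ 2.6000.
L − H = 2.6000 − 2.5654 = 0.035 bits.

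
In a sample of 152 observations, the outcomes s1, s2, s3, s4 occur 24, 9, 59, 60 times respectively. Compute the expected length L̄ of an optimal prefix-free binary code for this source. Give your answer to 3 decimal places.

1.822 bits/symbol

Probabilities are the counts divided by 152.
Repeatedly combine the two least-probable nodes; the expected code length is the sum of the merged weights.
merge 9/152 + 3/19 → 33/152
merge 33/152 + 59/152 → 23/38
merge 15/38 + 23/38 → 1
L = 33/152 + 23/38 + 1 = 277/152 ≈ 1.822 bits/symbol.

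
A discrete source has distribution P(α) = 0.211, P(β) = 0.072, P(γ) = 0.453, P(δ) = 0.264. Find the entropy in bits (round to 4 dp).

H = −Σ pᵢ log₂ pᵢ.
−0.211·log₂(0.211) = 0.4736
−0.072·log₂(0.072) = 0.2733
−0.453·log₂(0.453) = 0.5175
−0.264·log₂(0.264) = 0.5072
Sum ≈ 1.7717 → 1.7717 bits.

1.7717 bits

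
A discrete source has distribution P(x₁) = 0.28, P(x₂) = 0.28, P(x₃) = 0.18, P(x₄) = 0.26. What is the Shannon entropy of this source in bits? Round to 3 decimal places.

1.979 bits

H = −Σ pᵢ log₂ pᵢ.
−0.28·log₂(0.28) = 0.5142
−0.28·log₂(0.28) = 0.5142
−0.18·log₂(0.18) = 0.4453
−0.26·log₂(0.26) = 0.5053
Sum ≈ 1.9790 → 1.979 bits.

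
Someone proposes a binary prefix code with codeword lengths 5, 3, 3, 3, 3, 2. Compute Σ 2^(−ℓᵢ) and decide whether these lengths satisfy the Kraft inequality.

0.78125; yes

With common denominator 2^5 = 32: Σ 2^(−ℓᵢ) = 1/32 + 4/32 + 4/32 + 4/32 + 4/32 + 8/32 = 25/32 = 0.78125.
Kraft's inequality requires Σ ≤ 1; here Σ = 0.78125 ≤ 1, so such a prefix code exists.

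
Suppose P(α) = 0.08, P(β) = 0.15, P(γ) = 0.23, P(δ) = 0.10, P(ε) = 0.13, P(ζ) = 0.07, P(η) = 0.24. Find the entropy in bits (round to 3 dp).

2.667 bits

H = −Σ pᵢ log₂ pᵢ.
−0.08·log₂(0.08) = 0.2915
−0.15·log₂(0.15) = 0.4105
−0.23·log₂(0.23) = 0.4877
−0.10·log₂(0.10) = 0.3322
−0.13·log₂(0.13) = 0.3826
−0.07·log₂(0.07) = 0.2686
−0.24·log₂(0.24) = 0.4941
Sum ≈ 2.6672 → 2.667 bits.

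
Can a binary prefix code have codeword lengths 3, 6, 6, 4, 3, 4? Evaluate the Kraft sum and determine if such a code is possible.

With common denominator 2^6 = 64: Σ 2^(−ℓᵢ) = 8/64 + 1/64 + 1/64 + 4/64 + 8/64 + 4/64 = 26/64 = 0.40625.
Kraft's inequality requires Σ ≤ 1; here Σ = 0.40625 ≤ 1, so such a prefix code exists.

0.40625; yes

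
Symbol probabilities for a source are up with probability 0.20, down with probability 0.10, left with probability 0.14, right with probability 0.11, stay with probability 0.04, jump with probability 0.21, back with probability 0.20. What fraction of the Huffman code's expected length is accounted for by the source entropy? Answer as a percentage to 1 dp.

Entropy H = −Σ p log₂ p ≈ 2.6669 bits.
Huffman merges: 1/25+1/10→7/50; 11/100+7/50→1/4; 7/50+1/5→17/50; 1/5+21/100→41/100; 1/4+17/50→59/100; 41/100+59/100→1. L = 273/100 ≈ 2.7300.
Efficiency = H/L = 2.6669/2.7300 = 97.7%.

97.7%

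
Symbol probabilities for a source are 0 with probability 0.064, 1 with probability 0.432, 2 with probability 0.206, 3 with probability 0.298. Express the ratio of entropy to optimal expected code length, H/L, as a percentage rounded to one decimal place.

Entropy H = −Σ p log₂ p ≈ 1.7669 bits.
Huffman merges: 8/125+103/500→27/100; 27/100+149/500→71/125; 54/125+71/125→1. L = 919/500 ≈ 1.8380.
Efficiency = H/L = 1.7669/1.8380 = 96.1%.

96.1%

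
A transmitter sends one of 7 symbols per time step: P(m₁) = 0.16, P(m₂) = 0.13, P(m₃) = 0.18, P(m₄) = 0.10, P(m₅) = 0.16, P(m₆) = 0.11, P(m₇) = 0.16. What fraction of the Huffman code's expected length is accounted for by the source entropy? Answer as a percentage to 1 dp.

98.6%

Entropy H = −Σ p log₂ p ≈ 2.7795 bits.
Huffman merges: 1/10+11/100→21/100; 13/100+4/25→29/100; 4/25+4/25→8/25; 9/50+21/100→39/100; 29/100+8/25→61/100; 39/100+61/100→1. L = 141/50 ≈ 2.8200.
Efficiency = H/L = 2.7795/2.8200 = 98.6%.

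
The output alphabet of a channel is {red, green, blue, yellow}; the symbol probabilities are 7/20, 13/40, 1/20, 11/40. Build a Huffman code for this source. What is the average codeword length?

1.975 bits/symbol

Repeatedly combine the two least-probable nodes; the expected code length is the sum of the merged weights.
merge 1/20 + 11/40 → 13/40
merge 13/40 + 13/40 → 13/20
merge 7/20 + 13/20 → 1
L = 13/40 + 13/20 + 1 = 79/40 = 1.975 bits/symbol.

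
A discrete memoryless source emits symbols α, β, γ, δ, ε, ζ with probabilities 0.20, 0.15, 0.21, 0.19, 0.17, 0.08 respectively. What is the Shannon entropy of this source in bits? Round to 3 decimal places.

2.529 bits

H = −Σ pᵢ log₂ pᵢ.
−0.20·log₂(0.20) = 0.4644
−0.15·log₂(0.15) = 0.4105
−0.21·log₂(0.21) = 0.4728
−0.19·log₂(0.19) = 0.4552
−0.17·log₂(0.17) = 0.4346
−0.08·log₂(0.08) = 0.2915
Sum ≈ 2.5291 → 2.529 bits.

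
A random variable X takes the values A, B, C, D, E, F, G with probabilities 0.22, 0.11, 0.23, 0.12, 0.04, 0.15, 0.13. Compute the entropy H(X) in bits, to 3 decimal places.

2.665 bits

H = −Σ pᵢ log₂ pᵢ.
−0.22·log₂(0.22) = 0.4806
−0.11·log₂(0.11) = 0.3503
−0.23·log₂(0.23) = 0.4877
−0.12·log₂(0.12) = 0.3671
−0.04·log₂(0.04) = 0.1858
−0.15·log₂(0.15) = 0.4105
−0.13·log₂(0.13) = 0.3826
Sum ≈ 2.6645 → 2.665 bits.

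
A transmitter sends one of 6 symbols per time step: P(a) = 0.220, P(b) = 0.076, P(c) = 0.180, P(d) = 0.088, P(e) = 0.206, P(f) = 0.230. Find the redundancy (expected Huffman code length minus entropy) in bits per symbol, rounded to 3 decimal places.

Entropy H = −Σ p log₂ p ≈ 2.4742 bits.
Huffman merges: 19/250+11/125→41/250; 41/250+9/50→43/125; 103/500+11/50→213/500; 23/100+43/125→287/500; 213/500+287/500→1. L = 627/250 ≈ 2.5080.
L − H = 2.5080 − 2.4742 = 0.034 bits.

0.034 bits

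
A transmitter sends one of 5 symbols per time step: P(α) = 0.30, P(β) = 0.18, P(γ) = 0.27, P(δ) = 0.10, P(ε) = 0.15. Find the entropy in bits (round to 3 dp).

H = −Σ pᵢ log₂ pᵢ.
−0.30·log₂(0.30) = 0.5211
−0.18·log₂(0.18) = 0.4453
−0.27·log₂(0.27) = 0.5100
−0.10·log₂(0.10) = 0.3322
−0.15·log₂(0.15) = 0.4105
Sum ≈ 2.2192 → 2.219 bits.

2.219 bits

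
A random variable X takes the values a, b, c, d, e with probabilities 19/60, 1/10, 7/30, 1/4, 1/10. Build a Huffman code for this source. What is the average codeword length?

Repeatedly combine the two least-probable nodes; the expected code length is the sum of the merged weights.
merge 1/10 + 1/10 → 1/5
merge 1/5 + 7/30 → 13/30
merge 1/4 + 19/60 → 17/30
merge 13/30 + 17/30 → 1
L = 1/5 + 13/30 + 17/30 + 1 = 11/5 = 2.2 bits/symbol.

2.2 bits/symbol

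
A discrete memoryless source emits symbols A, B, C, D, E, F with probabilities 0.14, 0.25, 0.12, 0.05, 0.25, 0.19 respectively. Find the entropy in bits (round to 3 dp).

H = −Σ pᵢ log₂ pᵢ.
−0.14·log₂(0.14) = 0.3971
−0.25·log₂(0.25) = 0.5000
−0.12·log₂(0.12) = 0.3671
−0.05·log₂(0.05) = 0.2161
−0.25·log₂(0.25) = 0.5000
−0.19·log₂(0.19) = 0.4552
Sum ≈ 2.4355 → 2.436 bits.

2.436 bits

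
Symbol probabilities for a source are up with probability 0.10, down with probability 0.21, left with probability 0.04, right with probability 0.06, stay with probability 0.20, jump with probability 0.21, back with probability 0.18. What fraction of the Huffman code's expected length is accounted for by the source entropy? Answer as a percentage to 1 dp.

Entropy H = −Σ p log₂ p ≈ 2.6168 bits.
Huffman merges: 1/25+3/50→1/10; 1/10+1/10→1/5; 9/50+1/5→19/50; 1/5+21/100→41/100; 21/100+19/50→59/100; 41/100+59/100→1. L = 67/25 ≈ 2.6800.
Efficiency = H/L = 2.6168/2.6800 = 97.6%.

97.6%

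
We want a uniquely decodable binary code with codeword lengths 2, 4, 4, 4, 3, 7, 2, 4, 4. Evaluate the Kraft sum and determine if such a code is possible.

With common denominator 2^7 = 128: Σ 2^(−ℓᵢ) = 32/128 + 8/128 + 8/128 + 8/128 + 16/128 + 1/128 + 32/128 + 8/128 + 8/128 = 121/128 = 0.9453125.
Kraft's inequality requires Σ ≤ 1; here Σ = 0.9453125 ≤ 1, so such a prefix code exists.

0.9453125; yes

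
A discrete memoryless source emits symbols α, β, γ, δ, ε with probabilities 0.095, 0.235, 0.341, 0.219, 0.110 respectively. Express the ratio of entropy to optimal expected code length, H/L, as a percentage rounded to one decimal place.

Entropy H = −Σ p log₂ p ≈ 2.1730 bits.
Huffman merges: 19/200+11/100→41/200; 41/200+219/1000→53/125; 47/200+341/1000→72/125; 53/125+72/125→1. L = 441/200 ≈ 2.2050.
Efficiency = H/L = 2.1730/2.2050 = 98.5%.

98.5%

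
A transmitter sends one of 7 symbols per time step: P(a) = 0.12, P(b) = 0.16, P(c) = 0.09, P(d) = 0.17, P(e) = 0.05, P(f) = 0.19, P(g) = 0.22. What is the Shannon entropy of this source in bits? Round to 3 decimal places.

2.689 bits

H = −Σ pᵢ log₂ pᵢ.
−0.12·log₂(0.12) = 0.3671
−0.16·log₂(0.16) = 0.4230
−0.09·log₂(0.09) = 0.3127
−0.17·log₂(0.17) = 0.4346
−0.05·log₂(0.05) = 0.2161
−0.19·log₂(0.19) = 0.4552
−0.22·log₂(0.22) = 0.4806
Sum ≈ 2.6892 → 2.689 bits.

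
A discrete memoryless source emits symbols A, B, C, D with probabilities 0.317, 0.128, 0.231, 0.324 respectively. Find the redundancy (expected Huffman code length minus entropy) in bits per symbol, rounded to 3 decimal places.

Entropy H = −Σ p log₂ p ≈ 1.9202 bits.
Huffman merges: 16/125+231/1000→359/1000; 317/1000+81/250→641/1000; 359/1000+641/1000→1. L = 2 ≈ 2.0000.
L − H = 2.0000 − 1.9202 = 0.080 bits.

0.080 bits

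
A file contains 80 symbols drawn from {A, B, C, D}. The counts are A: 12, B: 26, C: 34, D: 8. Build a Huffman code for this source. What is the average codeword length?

1.825 bits/symbol

Probabilities are the counts divided by 80.
Repeatedly combine the two least-probable nodes; the expected code length is the sum of the merged weights.
merge 1/10 + 3/20 → 1/4
merge 1/4 + 13/40 → 23/40
merge 17/40 + 23/40 → 1
L = 1/4 + 23/40 + 1 = 73/40 = 1.825 bits/symbol.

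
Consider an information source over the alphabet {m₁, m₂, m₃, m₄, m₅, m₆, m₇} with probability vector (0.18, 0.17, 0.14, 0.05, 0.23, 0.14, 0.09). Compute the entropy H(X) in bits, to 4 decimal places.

2.6905 bits

H = −Σ pᵢ log₂ pᵢ.
−0.18·log₂(0.18) = 0.4453
−0.17·log₂(0.17) = 0.4346
−0.14·log₂(0.14) = 0.3971
−0.05·log₂(0.05) = 0.2161
−0.23·log₂(0.23) = 0.4877
−0.14·log₂(0.14) = 0.3971
−0.09·log₂(0.09) = 0.3127
Sum ≈ 2.6905 → 2.6905 bits.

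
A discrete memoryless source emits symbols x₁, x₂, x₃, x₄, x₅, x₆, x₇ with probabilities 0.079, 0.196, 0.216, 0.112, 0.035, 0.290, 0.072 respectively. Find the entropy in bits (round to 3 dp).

H = −Σ pᵢ log₂ pᵢ.
−0.079·log₂(0.079) = 0.2893
−0.196·log₂(0.196) = 0.4608
−0.216·log₂(0.216) = 0.4776
−0.112·log₂(0.112) = 0.3537
−0.035·log₂(0.035) = 0.1693
−0.290·log₂(0.290) = 0.5179
−0.072·log₂(0.072) = 0.2733
Sum ≈ 2.5419 → 2.542 bits.

2.542 bits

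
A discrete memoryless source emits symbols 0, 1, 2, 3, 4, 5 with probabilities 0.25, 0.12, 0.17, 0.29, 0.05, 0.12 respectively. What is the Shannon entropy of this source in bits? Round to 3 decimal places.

2.403 bits

H = −Σ pᵢ log₂ pᵢ.
−0.25·log₂(0.25) = 0.5000
−0.12·log₂(0.12) = 0.3671
−0.17·log₂(0.17) = 0.4346
−0.29·log₂(0.29) = 0.5179
−0.05·log₂(0.05) = 0.2161
−0.12·log₂(0.12) = 0.3671
Sum ≈ 2.4027 → 2.403 bits.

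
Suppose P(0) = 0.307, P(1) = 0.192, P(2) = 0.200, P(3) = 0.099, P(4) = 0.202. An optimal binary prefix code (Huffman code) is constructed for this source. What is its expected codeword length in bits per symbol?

2.291 bits/symbol

Repeatedly combine the two least-probable nodes; the expected code length is the sum of the merged weights.
merge 99/1000 + 24/125 → 291/1000
merge 1/5 + 101/500 → 201/500
merge 291/1000 + 307/1000 → 299/500
merge 201/500 + 299/500 → 1
L = 291/1000 + 201/500 + 299/500 + 1 = 2291/1000 = 2.291 bits/symbol.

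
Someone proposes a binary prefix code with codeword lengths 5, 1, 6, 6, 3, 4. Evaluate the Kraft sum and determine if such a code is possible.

0.75; yes

With common denominator 2^6 = 64: Σ 2^(−ℓᵢ) = 2/64 + 32/64 + 1/64 + 1/64 + 8/64 + 4/64 = 48/64 = 0.75.
Kraft's inequality requires Σ ≤ 1; here Σ = 0.75 ≤ 1, so such a prefix code exists.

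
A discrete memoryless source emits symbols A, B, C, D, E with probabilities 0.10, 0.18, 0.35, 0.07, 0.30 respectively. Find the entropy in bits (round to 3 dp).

2.097 bits

H = −Σ pᵢ log₂ pᵢ.
−0.10·log₂(0.10) = 0.3322
−0.18·log₂(0.18) = 0.4453
−0.35·log₂(0.35) = 0.5301
−0.07·log₂(0.07) = 0.2686
−0.30·log₂(0.30) = 0.5211
Sum ≈ 2.0972 → 2.097 bits.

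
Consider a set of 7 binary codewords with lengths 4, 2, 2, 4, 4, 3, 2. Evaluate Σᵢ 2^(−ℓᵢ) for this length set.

With common denominator 2^4 = 16: Σ 2^(−ℓᵢ) = 1/16 + 4/16 + 4/16 + 1/16 + 1/16 + 2/16 + 4/16 = 17/16 = 1.0625.

1.0625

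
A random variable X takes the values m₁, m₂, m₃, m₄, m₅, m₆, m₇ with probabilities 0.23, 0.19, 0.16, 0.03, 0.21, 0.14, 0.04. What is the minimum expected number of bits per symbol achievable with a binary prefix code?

2.63 bits/symbol

Repeatedly combine the two least-probable nodes; the expected code length is the sum of the merged weights.
merge 3/100 + 1/25 → 7/100
merge 7/100 + 7/50 → 21/100
merge 4/25 + 19/100 → 7/20
merge 21/100 + 21/100 → 21/50
merge 23/100 + 7/20 → 29/50
merge 21/50 + 29/50 → 1
L = 7/100 + 21/100 + 7/20 + 21/50 + 29/50 + 1 = 263/100 = 2.63 bits/symbol.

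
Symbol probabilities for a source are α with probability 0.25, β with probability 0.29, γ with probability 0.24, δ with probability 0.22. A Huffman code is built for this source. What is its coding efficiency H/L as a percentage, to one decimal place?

Entropy H = −Σ p log₂ p ≈ 1.9926 bits.
Huffman merges: 11/50+6/25→23/50; 1/4+29/100→27/50; 23/50+27/50→1. L = 2 ≈ 2.0000.
Efficiency = H/L = 1.9926/2.0000 = 99.6%.

99.6%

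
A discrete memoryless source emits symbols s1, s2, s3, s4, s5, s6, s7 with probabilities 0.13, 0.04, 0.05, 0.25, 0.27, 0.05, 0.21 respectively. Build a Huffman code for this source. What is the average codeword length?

2.5 bits/symbol

Repeatedly combine the two least-probable nodes; the expected code length is the sum of the merged weights.
merge 1/25 + 1/20 → 9/100
merge 1/20 + 9/100 → 7/50
merge 13/100 + 7/50 → 27/100
merge 21/100 + 1/4 → 23/50
merge 27/100 + 27/100 → 27/50
merge 23/50 + 27/50 → 1
L = 9/100 + 7/50 + 27/100 + 23/50 + 27/50 + 1 = 5/2 = 2.5 bits/symbol.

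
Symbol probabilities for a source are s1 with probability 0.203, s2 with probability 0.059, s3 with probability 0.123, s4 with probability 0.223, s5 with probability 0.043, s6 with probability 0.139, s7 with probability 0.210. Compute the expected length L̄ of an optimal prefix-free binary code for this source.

2.669 bits/symbol

Repeatedly combine the two least-probable nodes; the expected code length is the sum of the merged weights.
merge 43/1000 + 59/1000 → 51/500
merge 51/500 + 123/1000 → 9/40
merge 139/1000 + 203/1000 → 171/500
merge 21/100 + 223/1000 → 433/1000
merge 9/40 + 171/500 → 567/1000
merge 433/1000 + 567/1000 → 1
L = 51/500 + 9/40 + 171/500 + 433/1000 + 567/1000 + 1 = 2669/1000 = 2.669 bits/symbol.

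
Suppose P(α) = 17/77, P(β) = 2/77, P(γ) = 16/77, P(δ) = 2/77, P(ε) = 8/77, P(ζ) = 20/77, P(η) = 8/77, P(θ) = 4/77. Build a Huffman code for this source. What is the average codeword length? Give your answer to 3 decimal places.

Repeatedly combine the two least-probable nodes; the expected code length is the sum of the merged weights.
merge 2/77 + 2/77 → 4/77
merge 4/77 + 4/77 → 8/77
merge 8/77 + 8/77 → 16/77
merge 8/77 + 16/77 → 24/77
merge 16/77 + 17/77 → 3/7
merge 20/77 + 24/77 → 4/7
merge 3/7 + 4/7 → 1
L = 4/77 + 8/77 + 16/77 + 24/77 + 3/7 + 4/7 + 1 = 206/77 ≈ 2.675 bits/symbol.

2.675 bits/symbol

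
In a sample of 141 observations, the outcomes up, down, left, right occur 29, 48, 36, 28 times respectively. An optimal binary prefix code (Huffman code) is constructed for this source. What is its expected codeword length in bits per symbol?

2 bits/symbol

Probabilities are the counts divided by 141.
Repeatedly combine the two least-probable nodes; the expected code length is the sum of the merged weights.
merge 28/141 + 29/141 → 19/47
merge 12/47 + 16/47 → 28/47
merge 19/47 + 28/47 → 1
L = 19/47 + 28/47 + 1 = 2 bits/symbol.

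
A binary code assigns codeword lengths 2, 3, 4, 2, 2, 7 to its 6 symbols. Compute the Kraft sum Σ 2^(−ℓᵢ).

0.9453125

With common denominator 2^7 = 128: Σ 2^(−ℓᵢ) = 32/128 + 16/128 + 8/128 + 32/128 + 32/128 + 1/128 = 121/128 = 0.9453125.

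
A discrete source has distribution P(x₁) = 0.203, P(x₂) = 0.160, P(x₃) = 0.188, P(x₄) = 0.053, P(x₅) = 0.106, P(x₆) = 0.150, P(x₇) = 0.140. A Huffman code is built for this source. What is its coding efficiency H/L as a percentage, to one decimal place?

Entropy H = −Σ p log₂ p ≈ 2.7188 bits.
Huffman merges: 53/1000+53/500→159/1000; 7/50+3/20→29/100; 159/1000+4/25→319/1000; 47/250+203/1000→391/1000; 29/100+319/1000→609/1000; 391/1000+609/1000→1. L = 346/125 ≈ 2.7680.
Efficiency = H/L = 2.7188/2.7680 = 98.2%.

98.2%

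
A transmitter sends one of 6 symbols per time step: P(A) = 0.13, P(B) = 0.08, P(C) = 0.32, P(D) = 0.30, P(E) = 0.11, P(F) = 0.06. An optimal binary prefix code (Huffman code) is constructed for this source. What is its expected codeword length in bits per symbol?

2.38 bits/symbol

Repeatedly combine the two least-probable nodes; the expected code length is the sum of the merged weights.
merge 3/50 + 2/25 → 7/50
merge 11/100 + 13/100 → 6/25
merge 7/50 + 6/25 → 19/50
merge 3/10 + 8/25 → 31/50
merge 19/50 + 31/50 → 1
L = 7/50 + 6/25 + 19/50 + 31/50 + 1 = 119/50 = 2.38 bits/symbol.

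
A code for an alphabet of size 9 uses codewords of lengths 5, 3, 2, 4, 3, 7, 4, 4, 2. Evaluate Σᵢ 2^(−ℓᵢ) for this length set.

0.9765625

With common denominator 2^7 = 128: Σ 2^(−ℓᵢ) = 4/128 + 16/128 + 32/128 + 8/128 + 16/128 + 1/128 + 8/128 + 8/128 + 32/128 = 125/128 = 0.9765625.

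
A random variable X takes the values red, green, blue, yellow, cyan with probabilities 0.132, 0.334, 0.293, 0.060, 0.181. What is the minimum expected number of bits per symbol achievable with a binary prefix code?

Repeatedly combine the two least-probable nodes; the expected code length is the sum of the merged weights.
merge 3/50 + 33/250 → 24/125
merge 181/1000 + 24/125 → 373/1000
merge 293/1000 + 167/500 → 627/1000
merge 373/1000 + 627/1000 → 1
L = 24/125 + 373/1000 + 627/1000 + 1 = 274/125 = 2.192 bits/symbol.

2.192 bits/symbol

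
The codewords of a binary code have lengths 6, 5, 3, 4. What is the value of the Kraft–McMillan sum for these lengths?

With common denominator 2^6 = 64: Σ 2^(−ℓᵢ) = 1/64 + 2/64 + 8/64 + 4/64 = 15/64 = 0.234375.

0.234375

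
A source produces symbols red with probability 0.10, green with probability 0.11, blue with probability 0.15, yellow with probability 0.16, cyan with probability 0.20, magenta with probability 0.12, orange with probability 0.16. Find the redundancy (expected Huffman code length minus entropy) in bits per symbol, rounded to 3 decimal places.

Entropy H = −Σ p log₂ p ≈ 2.7705 bits.
Huffman merges: 1/10+11/100→21/100; 3/25+3/20→27/100; 4/25+4/25→8/25; 1/5+21/100→41/100; 27/100+8/25→59/100; 41/100+59/100→1. L = 14/5 ≈ 2.8000.
L − H = 2.8000 − 2.7705 = 0.029 bits.

0.029 bits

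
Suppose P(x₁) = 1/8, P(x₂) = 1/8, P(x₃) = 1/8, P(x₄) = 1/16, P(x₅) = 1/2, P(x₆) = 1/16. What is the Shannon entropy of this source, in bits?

Each probability is a power of 1/2, so log₂(1/p) is an integer.
H = Σ p·log₂(1/p) = 1/8·3 + 1/8·3 + 1/8·3 + 1/16·4 + 1/2·1 + 1/16·4 = 2.125 bits.

2.125 bits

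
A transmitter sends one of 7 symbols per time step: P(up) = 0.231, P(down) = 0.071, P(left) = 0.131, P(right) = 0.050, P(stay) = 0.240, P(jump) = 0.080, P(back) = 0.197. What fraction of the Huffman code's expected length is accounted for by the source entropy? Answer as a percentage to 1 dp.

98.4%

Entropy H = −Σ p log₂ p ≈ 2.6069 bits.
Huffman merges: 1/20+71/1000→121/1000; 2/25+121/1000→201/1000; 131/1000+197/1000→41/125; 201/1000+231/1000→54/125; 6/25+41/125→71/125; 54/125+71/125→1. L = 53/20 ≈ 2.6500.
Efficiency = H/L = 2.6069/2.6500 = 98.4%.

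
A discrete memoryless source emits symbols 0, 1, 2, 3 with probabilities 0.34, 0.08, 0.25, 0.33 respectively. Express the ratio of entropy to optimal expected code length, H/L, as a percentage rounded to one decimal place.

92.9%

Entropy H = −Σ p log₂ p ≈ 1.8485 bits.
Huffman merges: 2/25+1/4→33/100; 33/100+33/100→33/50; 17/50+33/50→1. L = 199/100 ≈ 1.9900.
Efficiency = H/L = 1.8485/1.9900 = 92.9%.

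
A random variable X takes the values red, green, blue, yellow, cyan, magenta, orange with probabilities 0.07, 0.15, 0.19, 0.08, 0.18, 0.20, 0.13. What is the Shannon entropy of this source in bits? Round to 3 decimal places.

H = −Σ pᵢ log₂ pᵢ.
−0.07·log₂(0.07) = 0.2686
−0.15·log₂(0.15) = 0.4105
−0.19·log₂(0.19) = 0.4552
−0.08·log₂(0.08) = 0.2915
−0.18·log₂(0.18) = 0.4453
−0.20·log₂(0.20) = 0.4644
−0.13·log₂(0.13) = 0.3826
Sum ≈ 2.7182 → 2.718 bits.

2.718 bits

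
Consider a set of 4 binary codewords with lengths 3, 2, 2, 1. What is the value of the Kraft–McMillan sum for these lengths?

With common denominator 2^3 = 8: Σ 2^(−ℓᵢ) = 1/8 + 2/8 + 2/8 + 4/8 = 9/8 = 1.125.

1.125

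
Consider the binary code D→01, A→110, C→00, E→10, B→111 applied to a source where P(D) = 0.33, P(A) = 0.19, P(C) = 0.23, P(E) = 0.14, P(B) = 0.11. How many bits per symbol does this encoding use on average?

L̄ = Σ pᵢ·ℓᵢ = 0.33·2 + 0.19·3 + 0.23·2 + 0.14·2 + 0.11·3 = 2.3 bits/symbol.

2.3 bits/symbol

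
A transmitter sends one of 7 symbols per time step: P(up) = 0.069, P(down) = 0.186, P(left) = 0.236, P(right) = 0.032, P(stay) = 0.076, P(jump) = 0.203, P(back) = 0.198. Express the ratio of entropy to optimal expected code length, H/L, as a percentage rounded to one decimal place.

Entropy H = −Σ p log₂ p ≈ 2.5802 bits.
Huffman merges: 4/125+69/1000→101/1000; 19/250+101/1000→177/1000; 177/1000+93/500→363/1000; 99/500+203/1000→401/1000; 59/250+363/1000→599/1000; 401/1000+599/1000→1. L = 2641/1000 ≈ 2.6410.
Efficiency = H/L = 2.5802/2.6410 = 97.7%.

97.7%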